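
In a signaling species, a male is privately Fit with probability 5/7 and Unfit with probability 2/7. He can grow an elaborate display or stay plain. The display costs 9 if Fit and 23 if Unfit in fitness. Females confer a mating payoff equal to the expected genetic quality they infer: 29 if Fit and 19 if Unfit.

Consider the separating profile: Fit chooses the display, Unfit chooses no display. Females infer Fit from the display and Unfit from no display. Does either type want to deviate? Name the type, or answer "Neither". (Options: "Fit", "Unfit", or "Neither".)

Neither

The display pays 29; no display pays 19.
Fit: assigned the display, nets 29 − 9 = 20; deviating to no display nets 19.
Unfit: assigned no display, nets 19; deviating to the display nets 29 − 23 = 6.
Both types strictly prefer their assigned action; no profitable deviation.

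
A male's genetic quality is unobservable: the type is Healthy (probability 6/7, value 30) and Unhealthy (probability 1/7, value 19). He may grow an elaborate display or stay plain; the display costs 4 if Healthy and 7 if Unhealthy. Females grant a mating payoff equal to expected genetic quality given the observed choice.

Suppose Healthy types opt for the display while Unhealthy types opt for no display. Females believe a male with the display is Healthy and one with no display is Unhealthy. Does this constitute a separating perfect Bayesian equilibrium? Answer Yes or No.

No

Under these beliefs, the display earns mating payoff 30 and no display earns mating payoff 19.
Healthy: the display nets 30 − 4 = 26; no display nets 19. Healthy prefers the display.
Unhealthy: the display nets 30 − 7 = 23; no display nets 19. Unhealthy would deviate to the display.
Unhealthy has a profitable deviation, so the profile is not an equilibrium.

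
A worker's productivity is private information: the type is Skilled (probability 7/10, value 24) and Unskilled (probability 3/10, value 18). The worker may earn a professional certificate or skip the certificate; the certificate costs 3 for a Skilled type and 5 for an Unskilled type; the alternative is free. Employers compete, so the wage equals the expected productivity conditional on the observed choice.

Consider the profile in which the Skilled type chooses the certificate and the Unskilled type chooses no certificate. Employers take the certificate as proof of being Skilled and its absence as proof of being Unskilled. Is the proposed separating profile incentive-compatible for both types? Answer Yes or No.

No

Under these beliefs, the certificate earns wage 24 and no certificate earns wage 18.
Skilled: the certificate nets 24 − 3 = 21; no certificate nets 18. Skilled prefers the certificate.
Unskilled: the certificate nets 24 − 5 = 19; no certificate nets 18. Unskilled would deviate to the certificate.
Unskilled has a profitable deviation, so the profile is not an equilibrium.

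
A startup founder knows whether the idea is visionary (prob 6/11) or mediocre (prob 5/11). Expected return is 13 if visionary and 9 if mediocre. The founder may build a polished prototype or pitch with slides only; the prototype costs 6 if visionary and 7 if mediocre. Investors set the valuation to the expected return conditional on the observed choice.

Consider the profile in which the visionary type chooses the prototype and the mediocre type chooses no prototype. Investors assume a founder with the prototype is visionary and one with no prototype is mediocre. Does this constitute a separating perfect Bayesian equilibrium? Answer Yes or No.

No

Under these beliefs, the prototype earns valuation 13 and no prototype earns valuation 9.
visionary: the prototype nets 13 − 6 = 7; no prototype nets 9. visionary would deviate to no prototype.
mediocre: the prototype nets 13 − 7 = 6; no prototype nets 9. mediocre prefers no prototype.
visionary has a profitable deviation, so the profile is not an equilibrium.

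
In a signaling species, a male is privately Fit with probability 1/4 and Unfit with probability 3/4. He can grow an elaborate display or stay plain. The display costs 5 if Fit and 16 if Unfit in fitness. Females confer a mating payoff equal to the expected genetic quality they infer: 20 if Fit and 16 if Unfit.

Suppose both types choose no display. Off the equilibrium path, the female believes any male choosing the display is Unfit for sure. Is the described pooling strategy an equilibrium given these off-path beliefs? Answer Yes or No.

On path, the female holds the prior and pays 1/4·20 + 3/4·16 = 17. Off path (the display), believing Unfit, it pays 16.
Fit: no display nets 17; the display nets 16 − 5 = 11. Fit stays.
Unfit: no display nets 17; the display nets 16 − 16 = 0. Unfit stays.
No type deviates, so pooling is sustained.

Yes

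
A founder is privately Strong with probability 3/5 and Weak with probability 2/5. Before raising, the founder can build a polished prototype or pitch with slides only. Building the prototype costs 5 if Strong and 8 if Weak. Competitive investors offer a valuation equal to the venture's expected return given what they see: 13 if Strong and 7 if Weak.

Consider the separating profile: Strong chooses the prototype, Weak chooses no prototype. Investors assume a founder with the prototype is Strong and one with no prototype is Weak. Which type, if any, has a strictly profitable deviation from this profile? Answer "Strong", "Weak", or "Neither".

The prototype pays 13; no prototype pays 7.
Strong: assigned the prototype, nets 13 − 5 = 8; deviating to no prototype nets 7.
Weak: assigned no prototype, nets 7; deviating to the prototype nets 13 − 8 = 5.
Both types strictly prefer their assigned action; no profitable deviation.

Neither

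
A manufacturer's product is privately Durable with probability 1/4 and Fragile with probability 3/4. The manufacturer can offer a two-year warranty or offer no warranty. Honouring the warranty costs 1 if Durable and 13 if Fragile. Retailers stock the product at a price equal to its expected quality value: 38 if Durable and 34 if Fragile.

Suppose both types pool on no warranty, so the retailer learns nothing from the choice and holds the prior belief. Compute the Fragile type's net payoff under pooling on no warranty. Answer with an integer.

Pooled price = 1/4·38 + 3/4·34 = 35.
Fragile pays no cost for no warranty, so net payoff = 35.

35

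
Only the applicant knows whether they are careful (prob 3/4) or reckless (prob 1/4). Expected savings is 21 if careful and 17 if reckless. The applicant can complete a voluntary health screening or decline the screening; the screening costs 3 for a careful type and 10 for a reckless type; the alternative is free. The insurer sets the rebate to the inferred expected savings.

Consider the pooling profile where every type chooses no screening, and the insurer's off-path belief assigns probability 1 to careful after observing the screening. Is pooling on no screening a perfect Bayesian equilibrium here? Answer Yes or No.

On path, the insurer holds the prior and pays 3/4·21 + 1/4·17 = 20. Off path (the screening), believing careful, it pays 21.
careful: no screening nets 20; the screening nets 21 − 3 = 18. careful stays.
reckless: no screening nets 20; the screening nets 21 − 10 = 11. reckless stays.
No type deviates, so pooling is sustained.

Yes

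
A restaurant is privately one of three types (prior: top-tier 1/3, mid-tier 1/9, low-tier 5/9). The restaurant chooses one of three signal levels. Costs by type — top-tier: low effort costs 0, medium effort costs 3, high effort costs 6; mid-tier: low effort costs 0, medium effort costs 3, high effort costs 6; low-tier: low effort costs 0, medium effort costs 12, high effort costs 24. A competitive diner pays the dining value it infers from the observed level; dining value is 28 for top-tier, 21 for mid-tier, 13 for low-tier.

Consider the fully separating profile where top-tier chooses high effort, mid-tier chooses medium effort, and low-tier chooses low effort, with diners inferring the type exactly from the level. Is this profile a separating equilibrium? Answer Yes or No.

No

Separating price premiums: high effort → 28, medium effort → 21, low effort → 13.
top-tier (assigned high effort): low effort: 13 − 0 = 13; medium effort: 21 − 3 = 18; high effort: 28 − 6 = 22. top-tier stays.
mid-tier (assigned medium effort): low effort: 13 − 0 = 13; medium effort: 21 − 3 = 18; high effort: 28 − 6 = 22. mid-tier prefers high effort.
low-tier (assigned low effort): low effort: 13 − 0 = 13; medium effort: 21 − 12 = 9; high effort: 28 − 24 = 4. low-tier stays.
At least one type deviates; the separating profile fails.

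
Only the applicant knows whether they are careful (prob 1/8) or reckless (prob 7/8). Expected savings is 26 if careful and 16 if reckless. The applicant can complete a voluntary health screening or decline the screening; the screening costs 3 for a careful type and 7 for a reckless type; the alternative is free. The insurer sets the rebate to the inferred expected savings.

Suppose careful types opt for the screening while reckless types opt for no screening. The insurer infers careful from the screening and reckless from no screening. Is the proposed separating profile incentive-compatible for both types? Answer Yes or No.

Under these beliefs, the screening earns rebate 26 and no screening earns rebate 16.
careful: the screening nets 26 − 3 = 23; no screening nets 16. careful prefers the screening.
reckless: the screening nets 26 − 7 = 19; no screening nets 16. reckless would deviate to the screening.
reckless has a profitable deviation, so the profile is not an equilibrium.

No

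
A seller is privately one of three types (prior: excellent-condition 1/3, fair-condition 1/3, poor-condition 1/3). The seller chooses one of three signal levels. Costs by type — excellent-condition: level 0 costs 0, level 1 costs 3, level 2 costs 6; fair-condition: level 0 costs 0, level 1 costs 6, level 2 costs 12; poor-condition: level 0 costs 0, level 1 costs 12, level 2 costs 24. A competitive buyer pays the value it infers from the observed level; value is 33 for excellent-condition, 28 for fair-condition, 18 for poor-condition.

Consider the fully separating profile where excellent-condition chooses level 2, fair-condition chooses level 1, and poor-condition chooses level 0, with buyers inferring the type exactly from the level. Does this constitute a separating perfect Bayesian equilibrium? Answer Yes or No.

Separating prices: level 2 → 33, level 1 → 28, level 0 → 18.
excellent-condition (assigned level 2): level 0: 18 − 0 = 18; level 1: 28 − 3 = 25; level 2: 33 − 6 = 27. excellent-condition stays.
fair-condition (assigned level 1): level 0: 18 − 0 = 18; level 1: 28 − 6 = 22; level 2: 33 − 12 = 21. fair-condition stays.
poor-condition (assigned level 0): level 0: 18 − 0 = 18; level 1: 28 − 12 = 16; level 2: 33 − 24 = 9. poor-condition stays.
Every type prefers its assigned level; separation holds.

Yes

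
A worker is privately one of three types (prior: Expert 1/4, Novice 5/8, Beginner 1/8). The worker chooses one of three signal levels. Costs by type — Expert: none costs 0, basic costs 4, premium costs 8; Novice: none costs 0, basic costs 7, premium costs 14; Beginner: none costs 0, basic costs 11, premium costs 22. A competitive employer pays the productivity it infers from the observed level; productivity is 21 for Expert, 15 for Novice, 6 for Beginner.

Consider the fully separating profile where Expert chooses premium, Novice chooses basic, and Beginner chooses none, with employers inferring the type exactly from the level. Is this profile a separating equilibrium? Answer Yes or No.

Separating wages: premium → 21, basic → 15, none → 6.
Expert (assigned premium): none: 6 − 0 = 6; basic: 15 − 4 = 11; premium: 21 − 8 = 13. Expert stays.
Novice (assigned basic): none: 6 − 0 = 6; basic: 15 − 7 = 8; premium: 21 − 14 = 7. Novice stays.
Beginner (assigned none): none: 6 − 0 = 6; basic: 15 − 11 = 4; premium: 21 − 22 = -1. Beginner stays.
Every type prefers its assigned level; separation holds.

Yes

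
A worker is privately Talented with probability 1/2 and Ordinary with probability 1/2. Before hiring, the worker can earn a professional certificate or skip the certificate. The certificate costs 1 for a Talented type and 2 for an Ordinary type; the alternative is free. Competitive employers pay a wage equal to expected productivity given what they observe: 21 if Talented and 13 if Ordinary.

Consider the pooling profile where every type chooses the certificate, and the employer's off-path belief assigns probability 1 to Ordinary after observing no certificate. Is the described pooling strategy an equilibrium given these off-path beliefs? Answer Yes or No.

On path, the employer holds the prior and pays 1/2·21 + 1/2·13 = 17. Off path (no certificate), believing Ordinary, it pays 13.
Talented: the certificate nets 17 − 1 = 16; no certificate nets 13. Talented stays.
Ordinary: the certificate nets 17 − 2 = 15; no certificate nets 13. Ordinary stays.
No type deviates, so pooling is sustained.

Yes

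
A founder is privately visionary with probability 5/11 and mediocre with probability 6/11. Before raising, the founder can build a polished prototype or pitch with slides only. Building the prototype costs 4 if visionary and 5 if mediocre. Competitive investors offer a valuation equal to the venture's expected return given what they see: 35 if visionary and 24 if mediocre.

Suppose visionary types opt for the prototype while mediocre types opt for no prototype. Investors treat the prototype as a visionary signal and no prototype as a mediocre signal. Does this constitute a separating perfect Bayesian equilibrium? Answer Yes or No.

Under these beliefs, the prototype earns valuation 35 and no prototype earns valuation 24.
visionary: the prototype nets 35 − 4 = 31; no prototype nets 24. visionary prefers the prototype.
mediocre: the prototype nets 35 − 5 = 30; no prototype nets 24. mediocre would deviate to the prototype.
mediocre has a profitable deviation, so the profile is not an equilibrium.

No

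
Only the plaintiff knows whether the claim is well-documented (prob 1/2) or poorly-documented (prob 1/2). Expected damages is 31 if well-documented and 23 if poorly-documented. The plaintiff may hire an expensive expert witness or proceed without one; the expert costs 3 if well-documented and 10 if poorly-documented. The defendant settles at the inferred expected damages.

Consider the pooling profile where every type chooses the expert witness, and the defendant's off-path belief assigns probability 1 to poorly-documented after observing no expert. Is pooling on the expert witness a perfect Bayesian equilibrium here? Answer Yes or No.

No

On path, the defendant holds the prior and pays 1/2·31 + 1/2·23 = 27. Off path (no expert), believing poorly-documented, it pays 23.
well-documented: the expert witness nets 27 − 3 = 24; no expert nets 23. well-documented stays.
poorly-documented: the expert witness nets 27 − 10 = 17; no expert nets 23. poorly-documented would deviate.
A type deviates, so pooling fails.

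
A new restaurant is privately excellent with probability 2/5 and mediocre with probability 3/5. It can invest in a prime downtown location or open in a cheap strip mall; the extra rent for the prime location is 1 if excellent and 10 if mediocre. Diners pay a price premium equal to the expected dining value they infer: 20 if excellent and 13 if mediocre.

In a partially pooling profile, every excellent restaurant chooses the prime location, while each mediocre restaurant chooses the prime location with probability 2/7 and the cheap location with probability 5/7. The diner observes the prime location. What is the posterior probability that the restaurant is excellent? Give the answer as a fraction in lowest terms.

7/10

P(the prime location) = (2/5)·1 + (3/5)·(2/7) = 4/7.
By Bayes' rule, P(excellent | the prime location) = (2/5) / (4/7) = 7/10.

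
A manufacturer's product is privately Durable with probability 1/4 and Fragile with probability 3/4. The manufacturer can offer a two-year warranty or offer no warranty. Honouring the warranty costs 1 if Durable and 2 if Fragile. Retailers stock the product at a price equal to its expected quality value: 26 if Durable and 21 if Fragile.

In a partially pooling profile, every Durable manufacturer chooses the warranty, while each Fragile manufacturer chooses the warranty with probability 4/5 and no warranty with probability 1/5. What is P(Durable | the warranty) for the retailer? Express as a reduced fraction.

5/17

P(the warranty) = (1/4)·1 + (3/4)·(4/5) = 17/20.
By Bayes' rule, P(Durable | the warranty) = (1/4) / (17/20) = 5/17.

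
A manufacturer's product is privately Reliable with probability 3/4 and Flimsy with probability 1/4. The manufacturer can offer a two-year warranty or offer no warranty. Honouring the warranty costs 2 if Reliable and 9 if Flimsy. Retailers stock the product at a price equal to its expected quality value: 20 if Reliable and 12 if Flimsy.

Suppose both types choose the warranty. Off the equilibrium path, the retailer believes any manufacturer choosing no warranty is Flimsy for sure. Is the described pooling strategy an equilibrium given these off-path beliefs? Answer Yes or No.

No

On path, the retailer holds the prior and pays 3/4·20 + 1/4·12 = 18. Off path (no warranty), believing Flimsy, it pays 12.
Reliable: the warranty nets 18 − 2 = 16; no warranty nets 12. Reliable stays.
Flimsy: the warranty nets 18 − 9 = 9; no warranty nets 12. Flimsy would deviate.
A type deviates, so pooling fails.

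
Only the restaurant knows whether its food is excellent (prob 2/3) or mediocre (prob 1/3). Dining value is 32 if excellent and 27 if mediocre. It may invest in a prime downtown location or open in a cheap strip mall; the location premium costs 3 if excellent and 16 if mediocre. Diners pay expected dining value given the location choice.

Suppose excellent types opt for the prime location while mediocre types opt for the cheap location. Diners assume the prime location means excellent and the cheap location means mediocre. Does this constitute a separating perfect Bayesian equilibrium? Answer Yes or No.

Under these beliefs, the prime location earns price premium 32 and the cheap location earns price premium 27.
excellent: the prime location nets 32 − 3 = 29; the cheap location nets 27. excellent prefers the prime location.
mediocre: the prime location nets 32 − 16 = 16; the cheap location nets 27. mediocre prefers the cheap location.
Neither type deviates, so the separating profile is an equilibrium.

Yes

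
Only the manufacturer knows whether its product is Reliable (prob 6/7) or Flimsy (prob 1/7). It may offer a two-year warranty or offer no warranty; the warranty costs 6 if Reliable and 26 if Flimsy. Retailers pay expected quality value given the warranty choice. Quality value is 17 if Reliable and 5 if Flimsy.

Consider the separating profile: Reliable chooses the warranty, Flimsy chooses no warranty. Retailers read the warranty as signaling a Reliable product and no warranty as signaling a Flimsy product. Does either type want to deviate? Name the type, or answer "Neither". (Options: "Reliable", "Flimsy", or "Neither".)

The warranty pays 17; no warranty pays 5.
Reliable: assigned the warranty, nets 17 − 6 = 11; deviating to no warranty nets 5.
Flimsy: assigned no warranty, nets 5; deviating to the warranty nets 17 − 26 = -9.
Both types strictly prefer their assigned action; no profitable deviation.

Neither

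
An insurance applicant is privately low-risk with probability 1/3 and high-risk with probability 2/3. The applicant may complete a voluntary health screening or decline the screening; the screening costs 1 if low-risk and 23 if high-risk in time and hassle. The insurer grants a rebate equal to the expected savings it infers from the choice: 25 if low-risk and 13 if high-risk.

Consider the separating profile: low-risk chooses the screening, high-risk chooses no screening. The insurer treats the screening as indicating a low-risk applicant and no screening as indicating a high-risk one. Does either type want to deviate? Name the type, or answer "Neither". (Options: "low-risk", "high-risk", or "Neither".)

The screening pays 25; no screening pays 13.
low-risk: assigned the screening, nets 25 − 1 = 24; deviating to no screening nets 13.
high-risk: assigned no screening, nets 13; deviating to the screening nets 25 − 23 = 2.
Both types strictly prefer their assigned action; no profitable deviation.

Neither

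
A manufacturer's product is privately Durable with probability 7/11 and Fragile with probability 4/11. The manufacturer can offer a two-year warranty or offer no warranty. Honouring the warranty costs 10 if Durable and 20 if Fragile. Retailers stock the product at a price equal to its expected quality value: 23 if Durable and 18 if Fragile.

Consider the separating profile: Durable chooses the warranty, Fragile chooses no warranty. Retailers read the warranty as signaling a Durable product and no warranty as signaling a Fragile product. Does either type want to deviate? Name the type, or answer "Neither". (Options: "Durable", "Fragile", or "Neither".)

Durable

The warranty pays 23; no warranty pays 18.
Durable: assigned the warranty, nets 23 − 10 = 13; deviating to no warranty nets 18.
Fragile: assigned no warranty, nets 18; deviating to the warranty nets 23 − 20 = 3.
The Durable type gains 5 by deviating.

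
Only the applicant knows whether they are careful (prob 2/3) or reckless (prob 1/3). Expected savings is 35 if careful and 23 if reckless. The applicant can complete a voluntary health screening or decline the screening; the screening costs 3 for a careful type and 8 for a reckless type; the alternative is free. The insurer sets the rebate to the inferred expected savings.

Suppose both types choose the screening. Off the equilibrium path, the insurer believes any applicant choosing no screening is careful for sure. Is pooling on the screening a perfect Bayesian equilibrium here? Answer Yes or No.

No

On path, the insurer holds the prior and pays 2/3·35 + 1/3·23 = 31. Off path (no screening), believing careful, it pays 35.
careful: the screening nets 31 − 3 = 28; no screening nets 35. careful would deviate.
reckless: the screening nets 31 − 8 = 23; no screening nets 35. reckless would deviate.
A type deviates, so pooling fails.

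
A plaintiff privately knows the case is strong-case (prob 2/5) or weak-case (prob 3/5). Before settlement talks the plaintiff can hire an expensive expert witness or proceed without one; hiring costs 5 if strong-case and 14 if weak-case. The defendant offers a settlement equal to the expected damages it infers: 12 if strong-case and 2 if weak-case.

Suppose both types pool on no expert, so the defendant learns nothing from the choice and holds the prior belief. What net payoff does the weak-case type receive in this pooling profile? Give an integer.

Pooled settlement = 2/5·12 + 3/5·2 = 6.
weak-case pays no cost for no expert, so net payoff = 6.

6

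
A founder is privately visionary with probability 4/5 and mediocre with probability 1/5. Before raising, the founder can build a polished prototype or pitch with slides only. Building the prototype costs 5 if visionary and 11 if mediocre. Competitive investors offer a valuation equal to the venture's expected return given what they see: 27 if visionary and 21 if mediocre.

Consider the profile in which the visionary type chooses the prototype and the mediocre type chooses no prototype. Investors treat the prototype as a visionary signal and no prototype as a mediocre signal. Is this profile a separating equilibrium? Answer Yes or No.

Under these beliefs, the prototype earns valuation 27 and no prototype earns valuation 21.
visionary: the prototype nets 27 − 5 = 22; no prototype nets 21. visionary prefers the prototype.
mediocre: the prototype nets 27 − 11 = 16; no prototype nets 21. mediocre prefers no prototype.
Neither type deviates, so the separating profile is an equilibrium.

Yes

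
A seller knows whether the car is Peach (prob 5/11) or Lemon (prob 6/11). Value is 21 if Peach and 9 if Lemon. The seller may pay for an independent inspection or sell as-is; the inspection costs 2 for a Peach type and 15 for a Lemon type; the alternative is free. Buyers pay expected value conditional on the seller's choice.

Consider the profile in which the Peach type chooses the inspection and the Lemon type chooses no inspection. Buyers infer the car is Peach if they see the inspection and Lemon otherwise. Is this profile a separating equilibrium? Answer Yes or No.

Yes

Under these beliefs, the inspection earns price 21 and no inspection earns price 9.
Peach: the inspection nets 21 − 2 = 19; no inspection nets 9. Peach prefers the inspection.
Lemon: the inspection nets 21 − 15 = 6; no inspection nets 9. Lemon prefers no inspection.
Neither type deviates, so the separating profile is an equilibrium.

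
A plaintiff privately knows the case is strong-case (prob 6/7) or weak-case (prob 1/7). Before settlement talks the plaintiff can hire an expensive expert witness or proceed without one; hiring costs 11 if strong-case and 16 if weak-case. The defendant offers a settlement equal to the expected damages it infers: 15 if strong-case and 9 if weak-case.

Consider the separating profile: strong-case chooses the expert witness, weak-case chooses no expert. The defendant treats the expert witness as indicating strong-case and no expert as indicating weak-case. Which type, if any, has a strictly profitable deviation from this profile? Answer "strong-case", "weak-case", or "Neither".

strong-case

The expert witness pays 15; no expert pays 9.
strong-case: assigned the expert witness, nets 15 − 11 = 4; deviating to no expert nets 9.
weak-case: assigned no expert, nets 9; deviating to the expert witness nets 15 − 16 = -1.
The strong-case type gains 5 by deviating.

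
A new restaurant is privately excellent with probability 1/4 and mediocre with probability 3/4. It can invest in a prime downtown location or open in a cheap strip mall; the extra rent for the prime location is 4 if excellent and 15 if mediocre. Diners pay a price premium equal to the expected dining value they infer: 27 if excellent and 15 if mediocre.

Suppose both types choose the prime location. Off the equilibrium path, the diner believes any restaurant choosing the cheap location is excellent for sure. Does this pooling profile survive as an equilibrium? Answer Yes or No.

On path, the diner holds the prior and pays 1/4·27 + 3/4·15 = 18. Off path (the cheap location), believing excellent, it pays 27.
excellent: the prime location nets 18 − 4 = 14; the cheap location nets 27. excellent would deviate.
mediocre: the prime location nets 18 − 15 = 3; the cheap location nets 27. mediocre would deviate.
A type deviates, so pooling fails.

No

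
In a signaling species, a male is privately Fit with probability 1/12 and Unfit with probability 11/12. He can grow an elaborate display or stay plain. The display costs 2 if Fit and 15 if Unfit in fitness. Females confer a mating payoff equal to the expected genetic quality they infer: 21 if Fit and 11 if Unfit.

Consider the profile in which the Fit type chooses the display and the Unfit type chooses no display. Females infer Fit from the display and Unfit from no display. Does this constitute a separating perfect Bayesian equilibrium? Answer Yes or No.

Under these beliefs, the display earns mating payoff 21 and no display earns mating payoff 11.
Fit: the display nets 21 − 2 = 19; no display nets 11. Fit prefers the display.
Unfit: the display nets 21 − 15 = 6; no display nets 11. Unfit prefers no display.
Neither type deviates, so the separating profile is an equilibrium.

Yes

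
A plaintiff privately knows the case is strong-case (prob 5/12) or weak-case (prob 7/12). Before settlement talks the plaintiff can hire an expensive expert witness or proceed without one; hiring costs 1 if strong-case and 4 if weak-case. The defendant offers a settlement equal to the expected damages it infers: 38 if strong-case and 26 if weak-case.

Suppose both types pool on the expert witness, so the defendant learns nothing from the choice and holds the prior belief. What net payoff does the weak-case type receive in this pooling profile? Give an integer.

Pooled settlement = 5/12·38 + 7/12·26 = 31.
weak-case pays cost 4 for the expert witness, so net payoff = 31 − 4 = 27.

27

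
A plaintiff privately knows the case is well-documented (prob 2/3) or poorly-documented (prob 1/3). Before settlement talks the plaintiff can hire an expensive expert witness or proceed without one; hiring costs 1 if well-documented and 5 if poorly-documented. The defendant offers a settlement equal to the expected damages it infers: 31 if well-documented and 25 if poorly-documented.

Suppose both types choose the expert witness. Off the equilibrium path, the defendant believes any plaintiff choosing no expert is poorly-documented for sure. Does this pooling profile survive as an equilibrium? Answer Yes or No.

No

On path, the defendant holds the prior and pays 2/3·31 + 1/3·25 = 29. Off path (no expert), believing poorly-documented, it pays 25.
well-documented: the expert witness nets 29 − 1 = 28; no expert nets 25. well-documented stays.
poorly-documented: the expert witness nets 29 − 5 = 24; no expert nets 25. poorly-documented would deviate.
A type deviates, so pooling fails.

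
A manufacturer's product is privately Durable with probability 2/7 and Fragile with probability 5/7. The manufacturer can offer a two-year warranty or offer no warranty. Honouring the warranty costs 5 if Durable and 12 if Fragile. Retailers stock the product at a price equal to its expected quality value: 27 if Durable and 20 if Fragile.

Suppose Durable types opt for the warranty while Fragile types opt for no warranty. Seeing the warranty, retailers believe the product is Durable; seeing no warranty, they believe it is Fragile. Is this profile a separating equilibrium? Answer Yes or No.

Yes

Under these beliefs, the warranty earns price 27 and no warranty earns price 20.
Durable: the warranty nets 27 − 5 = 22; no warranty nets 20. Durable prefers the warranty.
Fragile: the warranty nets 27 − 12 = 15; no warranty nets 20. Fragile prefers no warranty.
Neither type deviates, so the separating profile is an equilibrium.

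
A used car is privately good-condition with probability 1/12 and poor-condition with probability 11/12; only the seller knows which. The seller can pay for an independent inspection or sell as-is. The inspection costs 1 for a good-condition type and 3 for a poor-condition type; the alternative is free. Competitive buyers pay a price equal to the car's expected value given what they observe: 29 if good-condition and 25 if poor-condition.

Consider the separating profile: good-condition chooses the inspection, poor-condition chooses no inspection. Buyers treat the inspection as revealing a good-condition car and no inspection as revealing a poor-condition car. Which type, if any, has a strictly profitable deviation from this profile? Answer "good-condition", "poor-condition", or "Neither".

poor-condition

The inspection pays 29; no inspection pays 25.
good-condition: assigned the inspection, nets 29 − 1 = 28; deviating to no inspection nets 25.
poor-condition: assigned no inspection, nets 25; deviating to the inspection nets 29 − 3 = 26.
The poor-condition type gains 1 by deviating.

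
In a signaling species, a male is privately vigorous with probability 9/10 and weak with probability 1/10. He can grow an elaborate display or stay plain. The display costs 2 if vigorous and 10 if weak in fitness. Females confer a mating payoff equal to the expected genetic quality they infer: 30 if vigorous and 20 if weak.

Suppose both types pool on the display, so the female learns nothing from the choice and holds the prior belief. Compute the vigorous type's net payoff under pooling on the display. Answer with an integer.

Pooled mating payoff = 9/10·30 + 1/10·20 = 29.
vigorous pays cost 2 for the display, so net payoff = 29 − 2 = 27.

27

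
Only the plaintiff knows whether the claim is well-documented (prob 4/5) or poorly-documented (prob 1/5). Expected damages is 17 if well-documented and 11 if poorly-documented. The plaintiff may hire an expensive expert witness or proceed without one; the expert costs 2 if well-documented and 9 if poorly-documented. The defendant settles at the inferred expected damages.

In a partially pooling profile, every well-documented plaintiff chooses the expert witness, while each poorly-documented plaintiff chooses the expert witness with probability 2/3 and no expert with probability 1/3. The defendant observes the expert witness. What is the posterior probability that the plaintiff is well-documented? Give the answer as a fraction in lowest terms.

6/7

P(the expert witness) = (4/5)·1 + (1/5)·(2/3) = 14/15.
By Bayes' rule, P(well-documented | the expert witness) = (4/5) / (14/15) = 6/7.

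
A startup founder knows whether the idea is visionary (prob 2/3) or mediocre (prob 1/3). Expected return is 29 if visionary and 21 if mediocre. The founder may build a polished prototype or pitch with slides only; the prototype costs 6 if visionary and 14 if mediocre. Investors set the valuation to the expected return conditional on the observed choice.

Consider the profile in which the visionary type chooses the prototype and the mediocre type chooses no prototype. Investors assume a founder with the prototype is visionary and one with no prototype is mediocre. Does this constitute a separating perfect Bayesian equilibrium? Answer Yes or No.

Under these beliefs, the prototype earns valuation 29 and no prototype earns valuation 21.
visionary: the prototype nets 29 − 6 = 23; no prototype nets 21. visionary prefers the prototype.
mediocre: the prototype nets 29 − 14 = 15; no prototype nets 21. mediocre prefers no prototype.
Neither type deviates, so the separating profile is an equilibrium.

Yes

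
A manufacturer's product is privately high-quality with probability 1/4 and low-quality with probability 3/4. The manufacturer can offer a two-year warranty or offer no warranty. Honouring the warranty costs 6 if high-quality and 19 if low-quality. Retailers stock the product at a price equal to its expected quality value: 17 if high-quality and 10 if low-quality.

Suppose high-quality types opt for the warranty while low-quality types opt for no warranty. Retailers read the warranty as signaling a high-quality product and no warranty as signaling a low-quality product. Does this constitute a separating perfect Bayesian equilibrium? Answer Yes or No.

Under these beliefs, the warranty earns price 17 and no warranty earns price 10.
high-quality: the warranty nets 17 − 6 = 11; no warranty nets 10. high-quality prefers the warranty.
low-quality: the warranty nets 17 − 19 = -2; no warranty nets 10. low-quality prefers no warranty.
Neither type deviates, so the separating profile is an equilibrium.

Yes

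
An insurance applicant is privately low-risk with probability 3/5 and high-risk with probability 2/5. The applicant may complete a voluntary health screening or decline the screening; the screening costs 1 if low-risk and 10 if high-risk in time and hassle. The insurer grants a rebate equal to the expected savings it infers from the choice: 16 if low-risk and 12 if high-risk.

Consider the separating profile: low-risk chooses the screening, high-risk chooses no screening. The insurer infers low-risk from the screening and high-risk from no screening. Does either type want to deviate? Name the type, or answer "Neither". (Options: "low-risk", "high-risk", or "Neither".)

The screening pays 16; no screening pays 12.
low-risk: assigned the screening, nets 16 − 1 = 15; deviating to no screening nets 12.
high-risk: assigned no screening, nets 12; deviating to the screening nets 16 − 10 = 6.
Both types strictly prefer their assigned action; no profitable deviation.

Neither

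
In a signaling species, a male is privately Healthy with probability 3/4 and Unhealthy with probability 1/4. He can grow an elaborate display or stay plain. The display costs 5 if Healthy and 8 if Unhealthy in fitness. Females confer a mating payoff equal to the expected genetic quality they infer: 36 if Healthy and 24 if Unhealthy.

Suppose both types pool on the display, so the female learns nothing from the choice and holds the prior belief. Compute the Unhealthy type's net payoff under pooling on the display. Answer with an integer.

Pooled mating payoff = 3/4·36 + 1/4·24 = 33.
Unhealthy pays cost 8 for the display, so net payoff = 33 − 8 = 25.

25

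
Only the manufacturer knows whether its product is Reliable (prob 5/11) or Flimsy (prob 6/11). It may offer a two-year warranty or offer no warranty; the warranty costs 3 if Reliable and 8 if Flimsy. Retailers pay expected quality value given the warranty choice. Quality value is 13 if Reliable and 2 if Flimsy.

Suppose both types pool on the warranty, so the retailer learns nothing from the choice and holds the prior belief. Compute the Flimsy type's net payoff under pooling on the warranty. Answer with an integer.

Pooled price = 5/11·13 + 6/11·2 = 7.
Flimsy pays cost 8 for the warranty, so net payoff = 7 − 8 = -1.

-1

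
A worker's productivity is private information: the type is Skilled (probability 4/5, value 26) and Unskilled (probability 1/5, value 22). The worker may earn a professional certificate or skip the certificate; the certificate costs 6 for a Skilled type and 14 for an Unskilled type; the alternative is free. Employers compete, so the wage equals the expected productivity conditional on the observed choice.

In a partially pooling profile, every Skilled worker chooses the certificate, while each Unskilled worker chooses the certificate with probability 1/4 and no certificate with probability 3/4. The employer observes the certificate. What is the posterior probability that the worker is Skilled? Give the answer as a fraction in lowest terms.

16/17

P(the certificate) = (4/5)·1 + (1/5)·(1/4) = 17/20.
By Bayes' rule, P(Skilled | the certificate) = (4/5) / (17/20) = 16/17.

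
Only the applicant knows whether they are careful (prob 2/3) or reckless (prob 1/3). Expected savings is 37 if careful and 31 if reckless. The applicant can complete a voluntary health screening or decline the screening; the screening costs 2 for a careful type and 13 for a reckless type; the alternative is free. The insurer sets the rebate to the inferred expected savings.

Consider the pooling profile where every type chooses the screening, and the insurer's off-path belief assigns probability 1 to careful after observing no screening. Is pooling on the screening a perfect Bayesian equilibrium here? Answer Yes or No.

No

On path, the insurer holds the prior and pays 2/3·37 + 1/3·31 = 35. Off path (no screening), believing careful, it pays 37.
careful: the screening nets 35 − 2 = 33; no screening nets 37. careful would deviate.
reckless: the screening nets 35 − 13 = 22; no screening nets 37. reckless would deviate.
A type deviates, so pooling fails.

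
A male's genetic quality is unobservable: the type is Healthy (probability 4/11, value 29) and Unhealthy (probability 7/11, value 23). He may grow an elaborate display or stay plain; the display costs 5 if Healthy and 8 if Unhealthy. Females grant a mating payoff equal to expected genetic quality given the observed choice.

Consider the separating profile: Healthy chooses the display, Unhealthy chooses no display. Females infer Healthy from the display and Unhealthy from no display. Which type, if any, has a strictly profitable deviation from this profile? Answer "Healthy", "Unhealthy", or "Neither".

The display pays 29; no display pays 23.
Healthy: assigned the display, nets 29 − 5 = 24; deviating to no display nets 23.
Unhealthy: assigned no display, nets 23; deviating to the display nets 29 − 8 = 21.
Both types strictly prefer their assigned action; no profitable deviation.

Neither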